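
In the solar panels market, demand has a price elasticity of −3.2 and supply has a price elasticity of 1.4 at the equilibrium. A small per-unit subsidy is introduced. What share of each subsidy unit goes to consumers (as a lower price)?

For a small subsidy around the equilibrium, the benefit split depends on the relative slopes, which at a point are proportional to the elasticities.
Buyer share = εs/(εs + |εd|) = 1.4/(1.4 + 3.2) = 7/23; seller share = |εd|/(εs + |εd|) = 16/23.

Consumer share = 7/23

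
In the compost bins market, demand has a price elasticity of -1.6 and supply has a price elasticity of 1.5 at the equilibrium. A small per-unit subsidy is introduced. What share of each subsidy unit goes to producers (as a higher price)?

For a small subsidy around the equilibrium, the benefit split depends on the relative slopes, which at a point are proportional to the elasticities.
Buyer share = εs/(εs + |εd|) = 1.5/(1.5 + 1.6) = 15/31; seller share = |εd|/(εs + |εd|) = 16/31.
So producers capture 16/31 of the subsidy.

Producer share = 16/31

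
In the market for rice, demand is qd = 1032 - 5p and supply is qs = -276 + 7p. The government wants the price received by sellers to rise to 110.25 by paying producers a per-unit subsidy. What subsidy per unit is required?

Required subsidy s = 3 per unit

At a seller price of 110.25, quantity supplied is -276 + 7·110.25 = 495.75.
Buyers absorb 495.75 only when they pay pb with 1032 − 5·pb = 495.75, i.e. pb = 107.25.
s = ps − pb = 110.25 − 107.25 = 3.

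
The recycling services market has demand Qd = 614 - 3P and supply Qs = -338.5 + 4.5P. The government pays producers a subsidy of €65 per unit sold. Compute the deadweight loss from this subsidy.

Pre-subsidy: 614 - 3P = -338.5 + 4.5P gives P* = 127, Q* = 233.
With the subsidy, sellers receive Ps = Pb + 65 for each unit, where Pb is the price buyers pay.
Supply in terms of Pb becomes Qs = -338.5 + 4.5(Pb + 65) = -46 + 4.5Pb. Setting this equal to demand: 614 - 3Pb = -46 + 4.5Pb, so Pb = 88.
Sellers receive Ps = 88 + 65 = 153; Q' = 614 − 3·88 = 350.
The subsidy expands output by 350 − 233 = 117 past the efficient level; on those units the gap between marginal cost and willingness to pay runs from 0 up to 65.
DWL = ½ × 65 × 117 = 3802.5.

Deadweight loss = €3802.5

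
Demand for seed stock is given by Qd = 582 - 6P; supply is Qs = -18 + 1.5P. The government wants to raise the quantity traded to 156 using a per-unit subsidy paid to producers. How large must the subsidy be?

At Q = 156, invert demand for the buyer price: Pb = (582 − 156)/6 = 71; invert supply for the seller price: Ps = (156 − (-18))/1.5 = 116.
The subsidy must fill the gap: s = Ps − Pb = 116 − 71 = 45.

Required subsidy s = 45 per unit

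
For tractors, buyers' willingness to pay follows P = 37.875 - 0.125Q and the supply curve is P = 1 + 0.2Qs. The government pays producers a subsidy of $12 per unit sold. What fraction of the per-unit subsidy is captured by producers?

Producer share = 8/13

Pre-subsidy: 37.875 - 0.125Q = 1 + 0.2Q gives Q* = 1475/13 and P* = 308/13.
With the subsidy, sellers receive Ps = Pb + 12 for each unit, where Pb is the price buyers pay.
On the curves, Pb = 37.875 - 0.125Q and Ps = 1 + 0.2Q; the wedge Ps − Pb = 12 gives 1 + 0.2Q − (37.875 - 0.125Q) = 12, so Q' = 1955/13.
Then Pb = 37.875 − 0.125·(1955/13) = 248/13 and Ps = 1 + 0.2·(1955/13) = 404/13.
Buyers' price falls by P* − Pb = 308/13 − 248/13 = 60/13; sellers' price rises by Ps − P* = 404/13 − 308/13 = 96/13.
So producers capture (96/13)/12 = 8/13 of each unit of subsidy.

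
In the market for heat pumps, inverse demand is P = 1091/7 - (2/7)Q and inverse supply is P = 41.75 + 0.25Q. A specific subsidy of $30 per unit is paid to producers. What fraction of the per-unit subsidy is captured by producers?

Pre-subsidy: 1091/7 - (2/7)Q = 41.75 + 0.25Q gives Q* = 213 and P* = 95.
With the subsidy, sellers receive Ps = Pb + 30 for each unit, where Pb is the price buyers pay.
On the curves, Pb = 1091/7 - (2/7)Q and Ps = 41.75 + 0.25Q; the wedge Ps − Pb = 30 gives 41.75 + 0.25Q − (1091/7 - (2/7)Q) = 30, so Q' = 269.
Then Pb = 1091/7 − (2/7)·269 = 79 and Ps = 41.75 + 0.25·269 = 109.
Buyers' price falls by P* − Pb = 95 − 79 = 16; sellers' price rises by Ps − P* = 109 − 95 = 14.
So producers capture 14/30 = 7/15 of each unit of subsidy.

Producer share = 7/15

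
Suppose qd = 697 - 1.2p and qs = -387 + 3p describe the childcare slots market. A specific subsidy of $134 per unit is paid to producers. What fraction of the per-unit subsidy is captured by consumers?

Consumer share = 5/7

Pre-subsidy: 697 - 1.2p = -387 + 3p gives p* = 5420/21, q* = 2711/7.
With the subsidy, sellers receive ps = pb + 134 for each unit, where pb is the price buyers pay.
Supply in terms of pb becomes qs = -387 + 3(pb + 134) = 15 + 3pb. Setting this equal to demand: 697 - 1.2pb = 15 + 3pb, so pb = 3410/21.
Sellers receive ps = 3410/21 + 134 = 6224/21; q' = 697 − 1.2·(3410/21) = 3515/7.
Buyers' price falls by p* − pb = 5420/21 − 3410/21 = 670/7; sellers' price rises by ps − p* = 6224/21 − 5420/21 = 268/7.
So consumers capture (670/7)/134 = 5/7 of each unit of subsidy.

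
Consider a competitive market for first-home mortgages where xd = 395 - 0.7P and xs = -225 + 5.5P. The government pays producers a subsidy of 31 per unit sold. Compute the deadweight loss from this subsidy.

Deadweight loss = 298.375

Pre-subsidy: 395 - 0.7P = -225 + 5.5P gives P* = 100, x* = 325.
With the subsidy, sellers receive Ps = Pb + 31 for each unit, where Pb is the price buyers pay.
Supply in terms of Pb becomes xs = -225 + 5.5(Pb + 31) = -54.5 + 5.5Pb. Setting this equal to demand: 395 - 0.7Pb = -54.5 + 5.5Pb, so Pb = 72.5.
Sellers receive Ps = 72.5 + 31 = 103.5; x' = 395 − 0.7·72.5 = 344.25.
The subsidy expands output by 344.25 − 325 = 19.25 past the efficient level; on those units the gap between marginal cost and willingness to pay runs from 0 up to 31.
DWL = ½ × 31 × 19.25 = 298.375.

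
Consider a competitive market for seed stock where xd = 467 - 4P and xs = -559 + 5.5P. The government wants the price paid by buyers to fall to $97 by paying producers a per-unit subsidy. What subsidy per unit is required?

Required subsidy s = $19 per unit

At a buyer price of 97, quantity demanded is 467 − 4·97 = 79.
Sellers supply 79 only when they receive Ps with -559 + 5.5·Ps = 79, i.e. Ps = 116.
s = Ps − Pb = 116 − 97 = 19.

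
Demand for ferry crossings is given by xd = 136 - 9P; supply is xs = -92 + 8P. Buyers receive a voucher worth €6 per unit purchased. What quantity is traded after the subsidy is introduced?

x' = 692/17

Pre-subsidy: 136 - 9P = -92 + 8P gives P* = 228/17, x* = 260/17.
With the rebate, buyers effectively pay Pb = Ps − 6, where Ps is the price sellers receive.
Demand in terms of Ps becomes xd = 136 − 9(Ps − 6) = 190 - 9Ps. Setting this equal to supply: 190 - 9Ps = -92 + 8Ps, so Ps = 282/17.
Buyers pay Pb = 282/17 − 6 = 180/17; x' = -92 + 8·(282/17) = 692/17.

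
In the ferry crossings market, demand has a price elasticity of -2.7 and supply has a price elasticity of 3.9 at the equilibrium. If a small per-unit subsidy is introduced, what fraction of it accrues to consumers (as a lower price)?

For a small subsidy around the equilibrium, the benefit split depends on the relative slopes, which at a point are proportional to the elasticities.
Buyer share = εs/(εs + |εd|) = 3.9/(3.9 + 2.7) = 13/22; seller share = |εd|/(εs + |εd|) = 9/22.

Consumer share = 13/22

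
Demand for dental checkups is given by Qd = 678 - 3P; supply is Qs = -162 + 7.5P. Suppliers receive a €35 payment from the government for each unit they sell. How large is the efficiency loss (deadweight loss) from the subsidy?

Pre-subsidy: 678 - 3P = -162 + 7.5P gives P* = 80, Q* = 438.
With the subsidy, sellers receive Ps = Pb + 35 for each unit, where Pb is the price buyers pay.
Supply in terms of Pb becomes Qs = -162 + 7.5(Pb + 35) = 100.5 + 7.5Pb. Setting this equal to demand: 678 - 3Pb = 100.5 + 7.5Pb, so Pb = 55.
Sellers receive Ps = 55 + 35 = 90; Q' = 678 − 3·55 = 513.
The subsidy expands output by 513 − 438 = 75 past the efficient level; on those units the gap between marginal cost and willingness to pay runs from 0 up to 35.
DWL = ½ × 35 × 75 = 1312.5.

Deadweight loss = €1312.5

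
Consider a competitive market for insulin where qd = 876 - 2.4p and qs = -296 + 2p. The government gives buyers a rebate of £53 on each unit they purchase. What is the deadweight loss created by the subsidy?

Pre-subsidy: 876 - 2.4p = -296 + 2p gives p* = 2930/11, q* = 2604/11.
With the rebate, buyers effectively pay pb = ps − 53, where ps is the price sellers receive.
Demand in terms of ps becomes qd = 876 − 2.4(ps − 53) = 1003.2 - 2.4ps. Setting this equal to supply: 1003.2 - 2.4ps = -296 + 2ps, so ps = 3248/11.
Buyers pay pb = 3248/11 − 53 = 2665/11; q' = -296 + 2·(3248/11) = 3240/11.
The subsidy expands output by 3240/11 − 2604/11 = 636/11 past the efficient level; on those units the gap between marginal cost and willingness to pay runs from 0 up to 53.
DWL = ½ × 53 × 636/11 = 16854/11.

Deadweight loss = 16854/11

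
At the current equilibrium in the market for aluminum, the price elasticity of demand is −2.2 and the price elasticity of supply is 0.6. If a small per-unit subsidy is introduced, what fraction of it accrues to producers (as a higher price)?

For a small subsidy around the equilibrium, the benefit split depends on the relative slopes, which at a point are proportional to the elasticities.
Buyer share = εs/(εs + |εd|) = 0.6/(0.6 + 2.2) = 3/14; seller share = |εd|/(εs + |εd|) = 11/14.
So producers capture 11/14 of the subsidy.

Producer share = 11/14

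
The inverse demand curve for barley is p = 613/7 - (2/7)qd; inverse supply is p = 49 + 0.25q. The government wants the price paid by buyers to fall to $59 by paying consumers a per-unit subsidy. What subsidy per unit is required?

At a buyer price of 59, quantity demanded is 306.5 − 3.5·59 = 100.
Sellers supply 100 only when they receive ps = 49 + 0.25·100 = 74.
s = ps − pb = 74 − 59 = 15.

Required subsidy s = $15 per unit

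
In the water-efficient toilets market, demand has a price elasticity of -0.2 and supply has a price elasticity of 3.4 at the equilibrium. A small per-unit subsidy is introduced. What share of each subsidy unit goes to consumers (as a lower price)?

For a small subsidy around the equilibrium, the benefit split depends on the relative slopes, which at a point are proportional to the elasticities.
Buyer share = εs/(εs + |εd|) = 3.4/(3.4 + 0.2) = 17/18; seller share = |εd|/(εs + |εd|) = 1/18.

Consumer share = 17/18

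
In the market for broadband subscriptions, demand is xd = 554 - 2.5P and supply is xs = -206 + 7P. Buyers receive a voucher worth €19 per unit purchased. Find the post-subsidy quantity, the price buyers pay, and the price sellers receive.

Pre-subsidy: 554 - 2.5P = -206 + 7P gives P* = 80, x* = 354.
With the rebate, buyers effectively pay Pb = Ps − 19, where Ps is the price sellers receive.
Demand in terms of Ps becomes xd = 554 − 2.5(Ps − 19) = 601.5 - 2.5Ps. Setting this equal to supply: 601.5 - 2.5Ps = -206 + 7Ps, so Ps = 85.
Buyers pay Pb = 85 − 19 = 66; x' = -206 + 7·85 = 389.

x' = 389; buyers pay €66; sellers receive €85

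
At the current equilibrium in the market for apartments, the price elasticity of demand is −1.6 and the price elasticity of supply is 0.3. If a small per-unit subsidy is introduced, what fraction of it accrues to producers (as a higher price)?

For a small subsidy around the equilibrium, the benefit split depends on the relative slopes, which at a point are proportional to the elasticities.
Buyer share = εs/(εs + |εd|) = 0.3/(0.3 + 1.6) = 3/19; seller share = |εd|/(εs + |εd|) = 16/19.
So producers capture 16/19 of the subsidy.

Producer share = 16/19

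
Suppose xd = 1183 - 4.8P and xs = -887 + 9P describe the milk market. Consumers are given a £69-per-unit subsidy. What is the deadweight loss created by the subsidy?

Pre-subsidy: 1183 - 4.8P = -887 + 9P gives P* = 150, x* = 463.
With the rebate, buyers effectively pay Pb = Ps − 69, where Ps is the price sellers receive.
Demand in terms of Ps becomes xd = 1183 − 4.8(Ps − 69) = 1514.2 - 4.8Ps. Setting this equal to supply: 1514.2 - 4.8Ps = -887 + 9Ps, so Ps = 174.
Buyers pay Pb = 174 − 69 = 105; x' = -887 + 9·174 = 679.
The subsidy expands output by 679 − 463 = 216 past the efficient level; on those units the gap between marginal cost and willingness to pay runs from 0 up to 69.
DWL = ½ × 69 × 216 = 7452.

Deadweight loss = £7452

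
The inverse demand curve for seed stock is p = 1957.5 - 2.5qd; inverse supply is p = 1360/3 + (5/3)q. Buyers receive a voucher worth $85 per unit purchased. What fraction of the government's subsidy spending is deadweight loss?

Pre-subsidy: 1957.5 - 2.5q = 1360/3 + (5/3)q gives q* = 361 and p* = 1055.
With the rebate, buyers effectively pay pb = ps − 85, where ps is the price sellers receive.
On the curves, pb = 1957.5 - 2.5q and ps = 1360/3 + (5/3)q; the wedge ps − pb = 85 gives 1360/3 + (5/3)q − (1957.5 - 2.5q) = 85, so q' = 381.4.
Then pb = 1957.5 − 2.5·381.4 = 1004 and ps = 1360/3 + (5/3)·381.4 = 1089.
ΔCS = ½(361 + 381.4)(1055 − 1004) = 18931.2; ΔPS = ½(361 + 381.4)(1089 − 1055) = 12620.8.
Government spending = 85 × 381.4 = 32419.
DWL = ½ × 85 × (381.4 − 361) = 867; fraction = 867 / 32419 = 51/1907.

DWL / government spending = 51/1907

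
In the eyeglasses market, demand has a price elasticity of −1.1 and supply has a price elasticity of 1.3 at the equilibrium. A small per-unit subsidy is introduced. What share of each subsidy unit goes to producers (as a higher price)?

Producer share = 11/24

For a small subsidy around the equilibrium, the benefit split depends on the relative slopes, which at a point are proportional to the elasticities.
Buyer share = εs/(εs + |εd|) = 1.3/(1.3 + 1.1) = 13/24; seller share = |εd|/(εs + |εd|) = 11/24.
So producers capture 11/24 of the subsidy.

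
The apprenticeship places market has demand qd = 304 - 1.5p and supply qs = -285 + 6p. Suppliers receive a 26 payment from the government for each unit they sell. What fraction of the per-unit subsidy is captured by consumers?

Pre-subsidy: 304 - 1.5p = -285 + 6p gives p* = 1178/15, q* = 186.2.
With the subsidy, sellers receive ps = pb + 26 for each unit, where pb is the price buyers pay.
Supply in terms of pb becomes qs = -285 + 6(pb + 26) = -129 + 6pb. Setting this equal to demand: 304 - 1.5pb = -129 + 6pb, so pb = 866/15.
Sellers receive ps = 866/15 + 26 = 1256/15; q' = 304 − 1.5·(866/15) = 217.4.
Buyers' price falls by p* − pb = 1178/15 − 866/15 = 20.8; sellers' price rises by ps − p* = 1256/15 − 1178/15 = 5.2.
So consumers capture 20.8/26 = 0.8 of each unit of subsidy.

Consumer share = 0.8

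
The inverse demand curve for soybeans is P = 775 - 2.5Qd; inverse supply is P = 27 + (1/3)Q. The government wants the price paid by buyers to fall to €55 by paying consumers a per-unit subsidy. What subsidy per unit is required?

At a buyer price of 55, quantity demanded is 310 − 0.4·55 = 288.
Sellers supply 288 only when they receive Ps = 27 + (1/3)·288 = 123.
s = Ps − Pb = 123 − 55 = 68.

Required subsidy s = €68 per unit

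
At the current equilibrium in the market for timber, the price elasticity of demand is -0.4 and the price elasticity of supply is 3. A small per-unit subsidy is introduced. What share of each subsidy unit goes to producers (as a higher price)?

For a small subsidy around the equilibrium, the benefit split depends on the relative slopes, which at a point are proportional to the elasticities.
Buyer share = εs/(εs + |εd|) = 3/(3 + 0.4) = 15/17; seller share = |εd|/(εs + |εd|) = 2/17.
So producers capture 2/17 of the subsidy.

Producer share = 2/17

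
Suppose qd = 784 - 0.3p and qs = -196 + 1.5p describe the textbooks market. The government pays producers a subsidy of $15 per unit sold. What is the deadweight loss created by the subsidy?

Pre-subsidy: 784 - 0.3p = -196 + 1.5p gives p* = 4900/9, q* = 1862/3.
With the subsidy, sellers receive ps = pb + 15 for each unit, where pb is the price buyers pay.
Supply in terms of pb becomes qs = -196 + 1.5(pb + 15) = -173.5 + 1.5pb. Setting this equal to demand: 784 - 0.3pb = -173.5 + 1.5pb, so pb = 9575/18.
Sellers receive ps = 9575/18 + 15 = 9845/18; q' = 784 − 0.3·(9575/18) = 7493/12.
The subsidy expands output by 7493/12 − 1862/3 = 3.75 past the efficient level; on those units the gap between marginal cost and willingness to pay runs from 0 up to 15.
DWL = ½ × 15 × 3.75 = 28.125.

Deadweight loss = $28.125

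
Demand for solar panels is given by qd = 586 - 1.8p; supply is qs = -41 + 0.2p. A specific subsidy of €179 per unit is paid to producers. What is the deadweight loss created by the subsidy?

Pre-subsidy: 586 - 1.8p = -41 + 0.2p gives p* = 313.5, q* = 21.7.
With the subsidy, sellers receive ps = pb + 179 for each unit, where pb is the price buyers pay.
Supply in terms of pb becomes qs = -41 + 0.2(pb + 179) = -5.2 + 0.2pb. Setting this equal to demand: 586 - 1.8pb = -5.2 + 0.2pb, so pb = 295.6.
Sellers receive ps = 295.6 + 179 = 474.6; q' = 586 − 1.8·295.6 = 53.92.
The subsidy expands output by 53.92 − 21.7 = 32.22 past the efficient level; on those units the gap between marginal cost and willingness to pay runs from 0 up to 179.
DWL = ½ × 179 × 32.22 = 2883.69.

Deadweight loss = €2883.69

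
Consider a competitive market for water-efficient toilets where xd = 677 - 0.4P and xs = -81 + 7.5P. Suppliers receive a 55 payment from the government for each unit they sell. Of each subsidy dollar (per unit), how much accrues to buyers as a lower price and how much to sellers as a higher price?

Buyers gain 4125/79 per unit; sellers gain 220/79 per unit

Pre-subsidy: 677 - 0.4P = -81 + 7.5P gives P* = 7580/79, x* = 50451/79.
With the subsidy, sellers receive Ps = Pb + 55 for each unit, where Pb is the price buyers pay.
Supply in terms of Pb becomes xs = -81 + 7.5(Pb + 55) = 331.5 + 7.5Pb. Setting this equal to demand: 677 - 0.4Pb = 331.5 + 7.5Pb, so Pb = 3455/79.
Sellers receive Ps = 3455/79 + 55 = 7800/79; x' = 677 − 0.4·(3455/79) = 52101/79.
Buyers' price falls by P* − Pb = 7580/79 − 3455/79 = 4125/79; sellers' price rises by Ps − P* = 7800/79 − 7580/79 = 220/79.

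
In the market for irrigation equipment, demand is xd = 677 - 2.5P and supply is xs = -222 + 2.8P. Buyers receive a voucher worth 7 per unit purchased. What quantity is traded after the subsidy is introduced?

Pre-subsidy: 677 - 2.5P = -222 + 2.8P gives P* = 8990/53, x* = 13406/53.
With the rebate, buyers effectively pay Pb = Ps − 7, where Ps is the price sellers receive.
Demand in terms of Ps becomes xd = 677 − 2.5(Ps − 7) = 694.5 - 2.5Ps. Setting this equal to supply: 694.5 - 2.5Ps = -222 + 2.8Ps, so Ps = 9165/53.
Buyers pay Pb = 9165/53 − 7 = 8794/53; x' = -222 + 2.8·(9165/53) = 13896/53.

x' = 13896/53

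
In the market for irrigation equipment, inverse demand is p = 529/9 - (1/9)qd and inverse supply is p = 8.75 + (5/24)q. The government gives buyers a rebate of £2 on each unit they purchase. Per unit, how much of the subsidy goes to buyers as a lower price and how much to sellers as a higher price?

Pre-subsidy: 529/9 - (1/9)q = 8.75 + (5/24)q gives q* = 3602/23 and p* = 2855/69.
With the rebate, buyers effectively pay pb = ps − 2, where ps is the price sellers receive.
On the curves, pb = 529/9 - (1/9)q and ps = 8.75 + (5/24)q; the wedge ps − pb = 2 gives 8.75 + (5/24)q − (529/9 - (1/9)q) = 2, so q' = 3746/23.
Then pb = 529/9 − (1/9)·(3746/23) = 2807/69 and ps = 8.75 + (5/24)·(3746/23) = 2945/69.
Buyers' price falls by p* − pb = 2855/69 − 2807/69 = 16/23; sellers' price rises by ps − p* = 2945/69 − 2855/69 = 30/23.

Buyers gain 16/23 per unit; sellers gain 30/23 per unit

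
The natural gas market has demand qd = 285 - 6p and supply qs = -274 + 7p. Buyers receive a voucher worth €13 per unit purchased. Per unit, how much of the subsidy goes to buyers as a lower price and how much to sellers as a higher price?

Pre-subsidy: 285 - 6p = -274 + 7p gives p* = 43, q* = 27.
With the rebate, buyers effectively pay pb = ps − 13, where ps is the price sellers receive.
Demand in terms of ps becomes qd = 285 − 6(ps − 13) = 363 - 6ps. Setting this equal to supply: 363 - 6ps = -274 + 7ps, so ps = 49.
Buyers pay pb = 49 − 13 = 36; q' = -274 + 7·49 = 69.
Buyers' price falls by p* − pb = 43 − 36 = 7; sellers' price rises by ps − p* = 49 − 43 = 6.

Buyers gain €7 per unit; sellers gain €6 per unit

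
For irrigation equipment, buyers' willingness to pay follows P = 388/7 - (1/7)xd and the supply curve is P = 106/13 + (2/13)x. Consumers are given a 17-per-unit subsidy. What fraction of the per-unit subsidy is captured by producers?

Producer share = 14/27

Pre-subsidy: 388/7 - (1/7)x = 106/13 + (2/13)x gives x* = 478/3 and P* = 98/3.
With the rebate, buyers effectively pay Pb = Ps − 17, where Ps is the price sellers receive.
On the curves, Pb = 388/7 - (1/7)x and Ps = 106/13 + (2/13)x; the wedge Ps − Pb = 17 gives 106/13 + (2/13)x − (388/7 - (1/7)x) = 17, so x' = 5849/27.
Then Pb = 388/7 − (1/7)·(5849/27) = 661/27 and Ps = 106/13 + (2/13)·(5849/27) = 1120/27.
Buyers' price falls by P* − Pb = 98/3 − 661/27 = 221/27; sellers' price rises by Ps − P* = 1120/27 − 98/3 = 238/27.
So producers capture (238/27)/17 = 14/27 of each unit of subsidy.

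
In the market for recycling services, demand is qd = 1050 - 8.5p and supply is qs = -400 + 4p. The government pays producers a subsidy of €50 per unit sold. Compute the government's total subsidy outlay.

Pre-subsidy: 1050 - 8.5p = -400 + 4p gives p* = 116, q* = 64.
With the subsidy, sellers receive ps = pb + 50 for each unit, where pb is the price buyers pay.
Supply in terms of pb becomes qs = -400 + 4(pb + 50) = -200 + 4pb. Setting this equal to demand: 1050 - 8.5pb = -200 + 4pb, so pb = 100.
Sellers receive ps = 100 + 50 = 150; q' = 1050 − 8.5·100 = 200.
Government outlay = subsidy × quantity = 50 × 200 = 10000.

Government cost = €10000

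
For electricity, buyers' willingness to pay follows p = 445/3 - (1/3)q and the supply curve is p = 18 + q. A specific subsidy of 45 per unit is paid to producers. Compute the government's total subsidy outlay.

Pre-subsidy: 445/3 - (1/3)q = 18 + q gives q* = 97.75 and p* = 115.75.
With the subsidy, sellers receive ps = pb + 45 for each unit, where pb is the price buyers pay.
On the curves, pb = 445/3 - (1/3)q and ps = 18 + q; the wedge ps − pb = 45 gives 18 + q − (445/3 - (1/3)q) = 45, so q' = 131.5.
Then pb = 445/3 − (1/3)·131.5 = 104.5 and ps = 18 + 1·131.5 = 149.5.
Government outlay = subsidy × quantity = 45 × 131.5 = 5917.5.

Government cost = 5917.5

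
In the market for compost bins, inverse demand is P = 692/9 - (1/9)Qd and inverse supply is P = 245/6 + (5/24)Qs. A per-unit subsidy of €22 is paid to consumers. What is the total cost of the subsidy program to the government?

Pre-subsidy: 692/9 - (1/9)Q = 245/6 + (5/24)Q gives Q* = 2596/23 and P* = 1480/23.
With the rebate, buyers effectively pay Pb = Ps − 22, where Ps is the price sellers receive.
On the curves, Pb = 692/9 - (1/9)Q and Ps = 245/6 + (5/24)Q; the wedge Ps − Pb = 22 gives 245/6 + (5/24)Q − (692/9 - (1/9)Q) = 22, so Q' = 4180/23.
Then Pb = 692/9 − (1/9)·(4180/23) = 1304/23 and Ps = 245/6 + (5/24)·(4180/23) = 1810/23.
Government outlay = subsidy × quantity = 22 × 4180/23 = 91960/23.

Government cost = 91960/23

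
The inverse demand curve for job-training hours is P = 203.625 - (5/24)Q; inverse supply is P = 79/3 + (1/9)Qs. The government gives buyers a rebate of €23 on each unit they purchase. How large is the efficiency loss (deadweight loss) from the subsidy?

Pre-subsidy: 203.625 - (5/24)Q = 79/3 + (1/9)Q gives Q* = 555 and P* = 88.
With the rebate, buyers effectively pay Pb = Ps − 23, where Ps is the price sellers receive.
On the curves, Pb = 203.625 - (5/24)Q and Ps = 79/3 + (1/9)Q; the wedge Ps − Pb = 23 gives 79/3 + (1/9)Q − (203.625 - (5/24)Q) = 23, so Q' = 627.
Then Pb = 203.625 − (5/24)·627 = 73 and Ps = 79/3 + (1/9)·627 = 96.
The subsidy expands output by 627 − 555 = 72 past the efficient level; on those units the gap between marginal cost and willingness to pay runs from 0 up to 23.
DWL = ½ × 23 × 72 = 828.

Deadweight loss = €828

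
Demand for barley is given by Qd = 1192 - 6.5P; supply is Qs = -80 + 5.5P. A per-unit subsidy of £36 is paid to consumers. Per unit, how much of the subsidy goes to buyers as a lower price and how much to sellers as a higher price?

Pre-subsidy: 1192 - 6.5P = -80 + 5.5P gives P* = 106, Q* = 503.
With the rebate, buyers effectively pay Pb = Ps − 36, where Ps is the price sellers receive.
Demand in terms of Ps becomes Qd = 1192 − 6.5(Ps − 36) = 1426 - 6.5Ps. Setting this equal to supply: 1426 - 6.5Ps = -80 + 5.5Ps, so Ps = 125.5.
Buyers pay Pb = 125.5 − 36 = 89.5; Q' = -80 + 5.5·125.5 = 610.25.
Buyers' price falls by P* − Pb = 106 − 89.5 = 16.5; sellers' price rises by Ps − P* = 125.5 − 106 = 19.5.

Buyers gain £16.5 per unit; sellers gain £19.5 per unit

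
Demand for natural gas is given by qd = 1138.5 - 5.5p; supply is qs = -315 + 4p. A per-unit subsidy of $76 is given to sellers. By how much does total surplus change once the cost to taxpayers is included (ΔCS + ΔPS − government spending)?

Pre-subsidy: 1138.5 - 5.5p = -315 + 4p gives p* = 153, q* = 297.
With the subsidy, sellers receive ps = pb + 76 for each unit, where pb is the price buyers pay.
Supply in terms of pb becomes qs = -315 + 4(pb + 76) = -11 + 4pb. Setting this equal to demand: 1138.5 - 5.5pb = -11 + 4pb, so pb = 121.
Sellers receive ps = 121 + 76 = 197; q' = 1138.5 − 5.5·121 = 473.
ΔCS = ½(297 + 473)(153 − 121) = 12320; ΔPS = ½(297 + 473)(197 − 153) = 16940.
Government spending = 76 × 473 = 35948.
Net change = 12320 + 16940 − 35948 = -6688. The loss equals the DWL triangle ½·76·176.

Net change in total surplus = -$6688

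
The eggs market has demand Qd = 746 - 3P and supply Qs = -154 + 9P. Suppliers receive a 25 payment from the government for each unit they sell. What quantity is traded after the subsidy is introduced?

Q' = 577.25

Pre-subsidy: 746 - 3P = -154 + 9P gives P* = 75, Q* = 521.
With the subsidy, sellers receive Ps = Pb + 25 for each unit, where Pb is the price buyers pay.
Supply in terms of Pb becomes Qs = -154 + 9(Pb + 25) = 71 + 9Pb. Setting this equal to demand: 746 - 3Pb = 71 + 9Pb, so Pb = 56.25.
Sellers receive Ps = 56.25 + 25 = 81.25; Q' = 746 − 3·56.25 = 577.25.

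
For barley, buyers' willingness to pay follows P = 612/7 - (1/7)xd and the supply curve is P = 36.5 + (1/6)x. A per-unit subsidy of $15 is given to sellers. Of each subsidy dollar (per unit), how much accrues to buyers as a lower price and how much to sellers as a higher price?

Buyers gain 90/13 per unit; sellers gain 105/13 per unit

Pre-subsidy: 612/7 - (1/7)x = 36.5 + (1/6)x gives x* = 2139/13 and P* = 831/13.
With the subsidy, sellers receive Ps = Pb + 15 for each unit, where Pb is the price buyers pay.
On the curves, Pb = 612/7 - (1/7)x and Ps = 36.5 + (1/6)x; the wedge Ps − Pb = 15 gives 36.5 + (1/6)x − (612/7 - (1/7)x) = 15, so x' = 213.
Then Pb = 612/7 − (1/7)·213 = 57 and Ps = 36.5 + (1/6)·213 = 72.
Buyers' price falls by P* − Pb = 831/13 − 57 = 90/13; sellers' price rises by Ps − P* = 72 − 831/13 = 105/13.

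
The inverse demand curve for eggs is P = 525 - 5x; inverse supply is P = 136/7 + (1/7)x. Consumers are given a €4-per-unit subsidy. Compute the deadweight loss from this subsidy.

Pre-subsidy: 525 - 5x = 136/7 + (1/7)x gives x* = 3539/36 and P* = 1205/36.
With the rebate, buyers effectively pay Pb = Ps − 4, where Ps is the price sellers receive.
On the curves, Pb = 525 - 5x and Ps = 136/7 + (1/7)x; the wedge Ps − Pb = 4 gives 136/7 + (1/7)x − (525 - 5x) = 4, so x' = 1189/12.
Then Pb = 525 − 5·(1189/12) = 355/12 and Ps = 136/7 + (1/7)·(1189/12) = 403/12.
The subsidy expands output by 1189/12 − 3539/36 = 7/9 past the efficient level; on those units the gap between marginal cost and willingness to pay runs from 0 up to 4.
DWL = ½ × 4 × 7/9 = 14/9.

Deadweight loss = 14/9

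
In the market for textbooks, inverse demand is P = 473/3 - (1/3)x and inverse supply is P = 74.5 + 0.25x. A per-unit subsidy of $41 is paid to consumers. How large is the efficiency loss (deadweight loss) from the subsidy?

Pre-subsidy: 473/3 - (1/3)x = 74.5 + 0.25x gives x* = 998/7 and P* = 771/7.
With the rebate, buyers effectively pay Pb = Ps − 41, where Ps is the price sellers receive.
On the curves, Pb = 473/3 - (1/3)x and Ps = 74.5 + 0.25x; the wedge Ps − Pb = 41 gives 74.5 + 0.25x − (473/3 - (1/3)x) = 41, so x' = 1490/7.
Then Pb = 473/3 − (1/3)·(1490/7) = 607/7 and Ps = 74.5 + 0.25·(1490/7) = 894/7.
The subsidy expands output by 1490/7 − 998/7 = 492/7 past the efficient level; on those units the gap between marginal cost and willingness to pay runs from 0 up to 41.
DWL = ½ × 41 × 492/7 = 10086/7.

Deadweight loss = 10086/7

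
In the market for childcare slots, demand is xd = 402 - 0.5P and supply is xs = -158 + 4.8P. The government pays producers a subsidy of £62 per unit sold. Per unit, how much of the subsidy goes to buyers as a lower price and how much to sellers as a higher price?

Pre-subsidy: 402 - 0.5P = -158 + 4.8P gives P* = 5600/53, x* = 18506/53.
With the subsidy, sellers receive Ps = Pb + 62 for each unit, where Pb is the price buyers pay.
Supply in terms of Pb becomes xs = -158 + 4.8(Pb + 62) = 139.6 + 4.8Pb. Setting this equal to demand: 402 - 0.5Pb = 139.6 + 4.8Pb, so Pb = 2624/53.
Sellers receive Ps = 2624/53 + 62 = 5910/53; x' = 402 − 0.5·(2624/53) = 19994/53.
Buyers' price falls by P* − Pb = 5600/53 − 2624/53 = 2976/53; sellers' price rises by Ps − P* = 5910/53 − 5600/53 = 310/53.

Buyers gain 2976/53 per unit; sellers gain 310/53 per unit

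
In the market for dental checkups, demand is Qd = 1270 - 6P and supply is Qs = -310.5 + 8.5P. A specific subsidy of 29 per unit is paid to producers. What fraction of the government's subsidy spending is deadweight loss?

Pre-subsidy: 1270 - 6P = -310.5 + 8.5P gives P* = 109, Q* = 616.
With the subsidy, sellers receive Ps = Pb + 29 for each unit, where Pb is the price buyers pay.
Supply in terms of Pb becomes Qs = -310.5 + 8.5(Pb + 29) = -64 + 8.5Pb. Setting this equal to demand: 1270 - 6Pb = -64 + 8.5Pb, so Pb = 92.
Sellers receive Ps = 92 + 29 = 121; Q' = 1270 − 6·92 = 718.
ΔCS = ½(616 + 718)(109 − 92) = 11339; ΔPS = ½(616 + 718)(121 − 109) = 8004.
Government spending = 29 × 718 = 20822.
DWL = ½ × 29 × (718 − 616) = 1479; fraction = 1479 / 20822 = 51/718.

DWL / government spending = 51/718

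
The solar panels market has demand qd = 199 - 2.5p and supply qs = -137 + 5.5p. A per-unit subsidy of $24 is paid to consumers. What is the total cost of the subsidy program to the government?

Pre-subsidy: 199 - 2.5p = -137 + 5.5p gives p* = 42, q* = 94.
With the rebate, buyers effectively pay pb = ps − 24, where ps is the price sellers receive.
Demand in terms of ps becomes qd = 199 − 2.5(ps − 24) = 259 - 2.5ps. Setting this equal to supply: 259 - 2.5ps = -137 + 5.5ps, so ps = 49.5.
Buyers pay pb = 49.5 − 24 = 25.5; q' = -137 + 5.5·49.5 = 135.25.
Government outlay = subsidy × quantity = 24 × 135.25 = 3246.

Government cost = $3246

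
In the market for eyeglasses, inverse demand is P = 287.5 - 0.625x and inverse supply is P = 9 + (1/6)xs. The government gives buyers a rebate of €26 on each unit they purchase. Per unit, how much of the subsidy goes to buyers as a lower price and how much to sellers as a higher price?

Pre-subsidy: 287.5 - 0.625x = 9 + (1/6)x gives x* = 6684/19 and P* = 1285/19.
With the rebate, buyers effectively pay Pb = Ps − 26, where Ps is the price sellers receive.
On the curves, Pb = 287.5 - 0.625x and Ps = 9 + (1/6)x; the wedge Ps − Pb = 26 gives 9 + (1/6)x − (287.5 - 0.625x) = 26, so x' = 7308/19.
Then Pb = 287.5 − 0.625·(7308/19) = 895/19 and Ps = 9 + (1/6)·(7308/19) = 1389/19.
Buyers' price falls by P* − Pb = 1285/19 − 895/19 = 390/19; sellers' price rises by Ps − P* = 1389/19 − 1285/19 = 104/19.

Buyers gain 390/19 per unit; sellers gain 104/19 per unit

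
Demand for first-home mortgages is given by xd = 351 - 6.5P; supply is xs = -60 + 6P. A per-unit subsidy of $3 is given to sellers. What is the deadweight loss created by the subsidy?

Deadweight loss = $14.04

Pre-subsidy: 351 - 6.5P = -60 + 6P gives P* = 32.88, x* = 137.28.
With the subsidy, sellers receive Ps = Pb + 3 for each unit, where Pb is the price buyers pay.
Supply in terms of Pb becomes xs = -60 + 6(Pb + 3) = -42 + 6Pb. Setting this equal to demand: 351 - 6.5Pb = -42 + 6Pb, so Pb = 31.44.
Sellers receive Ps = 31.44 + 3 = 34.44; x' = 351 − 6.5·31.44 = 146.64.
The subsidy expands output by 146.64 − 137.28 = 9.36 past the efficient level; on those units the gap between marginal cost and willingness to pay runs from 0 up to 3.
DWL = ½ × 3 × 9.36 = 14.04.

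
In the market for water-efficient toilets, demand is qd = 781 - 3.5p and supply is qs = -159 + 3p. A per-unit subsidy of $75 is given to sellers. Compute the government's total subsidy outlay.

Pre-subsidy: 781 - 3.5p = -159 + 3p gives p* = 1880/13, q* = 3573/13.
With the subsidy, sellers receive ps = pb + 75 for each unit, where pb is the price buyers pay.
Supply in terms of pb becomes qs = -159 + 3(pb + 75) = 66 + 3pb. Setting this equal to demand: 781 - 3.5pb = 66 + 3pb, so pb = 110.
Sellers receive ps = 110 + 75 = 185; q' = 781 − 3.5·110 = 396.
Government outlay = subsidy × quantity = 75 × 396 = 29700.

Government cost = $29700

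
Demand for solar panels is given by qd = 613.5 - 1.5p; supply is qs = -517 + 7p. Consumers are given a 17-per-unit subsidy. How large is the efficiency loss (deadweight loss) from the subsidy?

Pre-subsidy: 613.5 - 1.5p = -517 + 7p gives p* = 133, q* = 414.
With the rebate, buyers effectively pay pb = ps − 17, where ps is the price sellers receive.
Demand in terms of ps becomes qd = 613.5 − 1.5(ps − 17) = 639 - 1.5ps. Setting this equal to supply: 639 - 1.5ps = -517 + 7ps, so ps = 136.
Buyers pay pb = 136 − 17 = 119; q' = -517 + 7·136 = 435.
The subsidy expands output by 435 − 414 = 21 past the efficient level; on those units the gap between marginal cost and willingness to pay runs from 0 up to 17.
DWL = ½ × 17 × 21 = 178.5.

Deadweight loss = 178.5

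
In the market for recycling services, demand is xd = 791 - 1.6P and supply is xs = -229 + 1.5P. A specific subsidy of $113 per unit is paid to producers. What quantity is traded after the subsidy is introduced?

Pre-subsidy: 791 - 1.6P = -229 + 1.5P gives P* = 10200/31, x* = 8201/31.
With the subsidy, sellers receive Ps = Pb + 113 for each unit, where Pb is the price buyers pay.
Supply in terms of Pb becomes xs = -229 + 1.5(Pb + 113) = -59.5 + 1.5Pb. Setting this equal to demand: 791 - 1.6Pb = -59.5 + 1.5Pb, so Pb = 8505/31.
Sellers receive Ps = 8505/31 + 113 = 12008/31; x' = 791 − 1.6·(8505/31) = 10913/31.

x' = 10913/31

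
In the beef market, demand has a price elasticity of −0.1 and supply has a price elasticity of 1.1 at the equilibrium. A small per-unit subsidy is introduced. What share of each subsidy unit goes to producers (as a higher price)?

For a small subsidy around the equilibrium, the benefit split depends on the relative slopes, which at a point are proportional to the elasticities.
Buyer share = εs/(εs + |εd|) = 1.1/(1.1 + 0.1) = 11/12; seller share = |εd|/(εs + |εd|) = 1/12.
So producers capture 1/12 of the subsidy.

Producer share = 1/12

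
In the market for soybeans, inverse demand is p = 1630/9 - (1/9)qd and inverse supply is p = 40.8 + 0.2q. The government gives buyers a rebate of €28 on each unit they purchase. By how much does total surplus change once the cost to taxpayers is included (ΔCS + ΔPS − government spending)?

Pre-subsidy: 1630/9 - (1/9)q = 40.8 + 0.2q gives q* = 451 and p* = 131.
With the rebate, buyers effectively pay pb = ps − 28, where ps is the price sellers receive.
On the curves, pb = 1630/9 - (1/9)q and ps = 40.8 + 0.2q; the wedge ps − pb = 28 gives 40.8 + 0.2q − (1630/9 - (1/9)q) = 28, so q' = 541.
Then pb = 1630/9 − (1/9)·541 = 121 and ps = 40.8 + 0.2·541 = 149.
ΔCS = ½(451 + 541)(131 − 121) = 4960; ΔPS = ½(451 + 541)(149 − 131) = 8928.
Government spending = 28 × 541 = 15148.
Net change = 4960 + 8928 − 15148 = -1260. The loss equals the DWL triangle ½·28·90.

Net change in total surplus = -€1260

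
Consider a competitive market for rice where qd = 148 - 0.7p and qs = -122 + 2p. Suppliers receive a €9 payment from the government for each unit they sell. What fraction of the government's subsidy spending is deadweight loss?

DWL / government spending = 7/248

Pre-subsidy: 148 - 0.7p = -122 + 2p gives p* = 100, q* = 78.
With the subsidy, sellers receive ps = pb + 9 for each unit, where pb is the price buyers pay.
Supply in terms of pb becomes qs = -122 + 2(pb + 9) = -104 + 2pb. Setting this equal to demand: 148 - 0.7pb = -104 + 2pb, so pb = 280/3.
Sellers receive ps = 280/3 + 9 = 307/3; q' = 148 − 0.7·(280/3) = 248/3.
ΔCS = ½(78 + 248/3)(100 − 280/3) = 4820/9; ΔPS = ½(78 + 248/3)(307/3 − 100) = 1687/9.
Government spending = 9 × 248/3 = 744.
DWL = ½ × 9 × (248/3 − 78) = 21; fraction = 21 / 744 = 7/248.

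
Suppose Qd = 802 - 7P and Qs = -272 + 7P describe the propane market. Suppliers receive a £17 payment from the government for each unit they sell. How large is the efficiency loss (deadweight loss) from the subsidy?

Deadweight loss = £505.75

Pre-subsidy: 802 - 7P = -272 + 7P gives P* = 537/7, Q* = 265.
With the subsidy, sellers receive Ps = Pb + 17 for each unit, where Pb is the price buyers pay.
Supply in terms of Pb becomes Qs = -272 + 7(Pb + 17) = -153 + 7Pb. Setting this equal to demand: 802 - 7Pb = -153 + 7Pb, so Pb = 955/14.
Sellers receive Ps = 955/14 + 17 = 1193/14; Q' = 802 − 7·(955/14) = 324.5.
The subsidy expands output by 324.5 − 265 = 59.5 past the efficient level; on those units the gap between marginal cost and willingness to pay runs from 0 up to 17.
DWL = ½ × 17 × 59.5 = 505.75.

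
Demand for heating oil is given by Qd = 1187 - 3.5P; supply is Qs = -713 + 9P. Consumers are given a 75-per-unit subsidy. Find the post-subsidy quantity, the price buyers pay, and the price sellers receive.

Q' = 844; buyers pay 98; sellers receive 173

Pre-subsidy: 1187 - 3.5P = -713 + 9P gives P* = 152, Q* = 655.
With the rebate, buyers effectively pay Pb = Ps − 75, where Ps is the price sellers receive.
Demand in terms of Ps becomes Qd = 1187 − 3.5(Ps − 75) = 1449.5 - 3.5Ps. Setting this equal to supply: 1449.5 - 3.5Ps = -713 + 9Ps, so Ps = 173.
Buyers pay Pb = 173 − 75 = 98; Q' = -713 + 9·173 = 844.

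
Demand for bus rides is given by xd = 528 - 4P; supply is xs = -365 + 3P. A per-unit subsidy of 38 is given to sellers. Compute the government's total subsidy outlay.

Pre-subsidy: 528 - 4P = -365 + 3P gives P* = 893/7, x* = 124/7.
With the subsidy, sellers receive Ps = Pb + 38 for each unit, where Pb is the price buyers pay.
Supply in terms of Pb becomes xs = -365 + 3(Pb + 38) = -251 + 3Pb. Setting this equal to demand: 528 - 4Pb = -251 + 3Pb, so Pb = 779/7.
Sellers receive Ps = 779/7 + 38 = 1045/7; x' = 528 − 4·(779/7) = 580/7.
Government outlay = subsidy × quantity = 38 × 580/7 = 22040/7.

Government cost = 22040/7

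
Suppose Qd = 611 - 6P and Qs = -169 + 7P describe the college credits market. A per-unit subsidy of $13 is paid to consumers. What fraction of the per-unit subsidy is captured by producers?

Pre-subsidy: 611 - 6P = -169 + 7P gives P* = 60, Q* = 251.
With the rebate, buyers effectively pay Pb = Ps − 13, where Ps is the price sellers receive.
Demand in terms of Ps becomes Qd = 611 − 6(Ps − 13) = 689 - 6Ps. Setting this equal to supply: 689 - 6Ps = -169 + 7Ps, so Ps = 66.
Buyers pay Pb = 66 − 13 = 53; Q' = -169 + 7·66 = 293.
Buyers' price falls by P* − Pb = 60 − 53 = 7; sellers' price rises by Ps − P* = 66 − 60 = 6.
So producers capture 6/13 = 6/13 of each unit of subsidy.

Producer share = 6/13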